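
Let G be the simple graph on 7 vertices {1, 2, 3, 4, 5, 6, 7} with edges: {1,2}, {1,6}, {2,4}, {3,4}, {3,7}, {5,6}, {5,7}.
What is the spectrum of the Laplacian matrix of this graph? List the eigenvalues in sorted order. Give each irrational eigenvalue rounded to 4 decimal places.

[0, 0.7530, 0.7530, 2.4450, 2.4450, 3.8019, 3.8019]

With the vertex order [1, 2, 3, 4, 5, 6, 7], the degrees are [2, 2, 2, 2, 2, 2, 2], giving D = diag(2, 2, 2, 2, 2, 2, 2) and L = D - A. Since every row of L sums to 0, the all-ones vector is in the kernel and 0 is an eigenvalue. The single zero eigenvalue shows the graph is connected.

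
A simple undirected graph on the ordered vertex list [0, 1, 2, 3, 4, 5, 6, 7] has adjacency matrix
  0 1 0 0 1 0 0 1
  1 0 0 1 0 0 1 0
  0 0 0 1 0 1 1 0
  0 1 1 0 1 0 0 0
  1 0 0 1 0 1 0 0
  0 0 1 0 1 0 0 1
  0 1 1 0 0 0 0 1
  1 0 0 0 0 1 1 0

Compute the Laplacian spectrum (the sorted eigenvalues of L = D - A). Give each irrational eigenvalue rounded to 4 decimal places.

With the vertex order [0, 1, 2, 3, 4, 5, 6, 7], the degrees are [3, 3, 3, 3, 3, 3, 3, 3], giving D = diag(3, 3, 3, 3, 3, 3, 3, 3) and L = D - A. L is symmetric positive semidefinite, so every eigenvalue is real and nonnegative. The single zero eigenvalue shows the graph is connected. The largest eigenvalue, 6, is at most the vertex count 8. There is one zero in the spectrum, matching the 1 component.

[0, 2, 2, 2, 4, 4, 4, 6]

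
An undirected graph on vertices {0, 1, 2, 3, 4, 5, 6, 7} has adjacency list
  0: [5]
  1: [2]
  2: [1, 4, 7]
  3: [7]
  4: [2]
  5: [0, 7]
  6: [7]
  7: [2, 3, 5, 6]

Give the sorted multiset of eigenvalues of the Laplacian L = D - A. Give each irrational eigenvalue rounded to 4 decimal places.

With the vertex order [0, 1, 2, 3, 4, 5, 6, 7], the degrees are [1, 1, 3, 1, 1, 2, 1, 4], giving D = diag(1, 1, 3, 1, 1, 2, 1, 4) and L = D - A. L is symmetric positive semidefinite, so every eigenvalue is real and nonnegative. By the matrix-tree theorem the graph has (1/8) * product of the nonzero eigenvalues = 1 spanning tree. There is one zero in the spectrum, matching the 1 component.

[0, 0.3187, 0.5858, 1, 1, 2.3579, 3.4142, 5.3234]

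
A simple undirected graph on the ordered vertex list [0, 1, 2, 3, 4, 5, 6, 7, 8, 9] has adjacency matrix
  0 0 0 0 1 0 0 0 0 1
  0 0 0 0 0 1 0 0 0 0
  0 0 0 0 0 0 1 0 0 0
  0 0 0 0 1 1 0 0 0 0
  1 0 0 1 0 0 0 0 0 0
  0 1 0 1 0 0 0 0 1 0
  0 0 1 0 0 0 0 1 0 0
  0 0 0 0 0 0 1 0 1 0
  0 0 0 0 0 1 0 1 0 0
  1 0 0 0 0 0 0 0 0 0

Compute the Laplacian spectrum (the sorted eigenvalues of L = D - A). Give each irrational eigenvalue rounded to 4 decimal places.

[0, 0.1206, 0.3489, 1, 1, 2, 2.3473, 3.2739, 3.5321, 4.3772]

Each diagonal entry of L is the vertex degree and each off-diagonal entry is -1 where an edge is present, 0 otherwise; in the order [0, 1, 2, 3, 4, 5, 6, 7, 8, 9] the diagonal is [2, 1, 1, 2, 2, 3, 2, 2, 2, 1]. L is symmetric positive semidefinite, so every eigenvalue is real and nonnegative. The eigenvalues sum to 18, which equals trace(L) = 2|E|. By the matrix-tree theorem the graph has (1/10) * product of the nonzero eigenvalues = 1 spanning tree.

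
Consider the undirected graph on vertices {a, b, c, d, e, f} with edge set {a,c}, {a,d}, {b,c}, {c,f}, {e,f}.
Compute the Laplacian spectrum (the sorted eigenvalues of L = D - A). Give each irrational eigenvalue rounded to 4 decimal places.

Each diagonal entry of L is the vertex degree and each off-diagonal entry is -1 where an edge is present, 0 otherwise; in the order [a, b, c, d, e, f] the diagonal is [2, 1, 3, 1, 1, 2]. Diagonalising L (or applying a numerical eigensolver to the 6x6 matrix) gives the spectrum above. The single zero eigenvalue shows the graph is connected. The eigenvalues sum to 10, which equals trace(L) = 2|E|.

[0, 0.3820, 0.6972, 2, 2.6180, 4.3028]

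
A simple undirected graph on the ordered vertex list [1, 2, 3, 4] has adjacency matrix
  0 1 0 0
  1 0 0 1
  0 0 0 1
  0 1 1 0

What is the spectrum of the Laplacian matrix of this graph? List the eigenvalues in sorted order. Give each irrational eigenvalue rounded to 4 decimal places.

Reading degrees in the order [1, 2, 3, 4] gives [1, 2, 1, 2]; set D = diag(1, 2, 1, 2) and form L = D - A. Since every row of L sums to 0, the all-ones vector is in the kernel and 0 is an eigenvalue. The single zero eigenvalue shows the graph is connected.

[0, 0.5858, 2, 3.4142]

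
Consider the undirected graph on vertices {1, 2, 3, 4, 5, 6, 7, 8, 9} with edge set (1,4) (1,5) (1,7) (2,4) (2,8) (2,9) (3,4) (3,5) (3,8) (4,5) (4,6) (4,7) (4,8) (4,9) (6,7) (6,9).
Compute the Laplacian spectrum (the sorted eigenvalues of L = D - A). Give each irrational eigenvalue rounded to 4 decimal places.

With the vertex order [1, 2, 3, 4, 5, 6, 7, 8, 9], the degrees are [3, 3, 3, 8, 3, 3, 3, 3, 3], giving D = diag(3, 3, 3, 8, 3, 3, 3, 3, 3) and L = D - A. The multiplicity of 0 as a Laplacian eigenvalue equals the number of connected components. By the matrix-tree theorem the graph has (1/9) * product of the nonzero eigenvalues = 2205 spanning trees.

[0, 1.5858, 1.5858, 3, 3, 4.4142, 4.4142, 5, 9]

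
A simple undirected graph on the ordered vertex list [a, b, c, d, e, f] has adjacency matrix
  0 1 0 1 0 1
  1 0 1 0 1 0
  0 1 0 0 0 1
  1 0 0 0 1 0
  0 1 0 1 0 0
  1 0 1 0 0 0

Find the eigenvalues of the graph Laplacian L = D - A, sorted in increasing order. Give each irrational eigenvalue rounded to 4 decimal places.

Reading degrees in the order [a, b, c, d, e, f] gives [3, 3, 2, 2, 2, 2]; set D = diag(3, 3, 2, 2, 2, 2) and form L = D - A. Diagonalising L (or applying a numerical eigensolver to the 6x6 matrix) gives the spectrum above. The single zero eigenvalue shows the graph is connected. There is one zero in the spectrum, matching the 1 component. By the matrix-tree theorem the graph has (1/6) * product of the nonzero eigenvalues = 15 spanning trees.

[0, 1, 2, 3, 3, 5]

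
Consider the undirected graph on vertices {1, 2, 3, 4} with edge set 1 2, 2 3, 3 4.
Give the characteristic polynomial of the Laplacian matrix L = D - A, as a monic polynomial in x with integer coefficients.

x^4 - 6x^3 + 10x^2 - 4x

With the vertex order [1, 2, 3, 4], the degrees are [1, 2, 2, 1], giving D = diag(1, 2, 2, 1) and L = D - A. Computing det(xI - L) by cofactor expansion (or equivalently via sum-over-permutations) gives x^4 - 6x^3 + 10x^2 - 4x. The coefficient of x^3 equals -trace(L) = -6, matching the sum of degrees.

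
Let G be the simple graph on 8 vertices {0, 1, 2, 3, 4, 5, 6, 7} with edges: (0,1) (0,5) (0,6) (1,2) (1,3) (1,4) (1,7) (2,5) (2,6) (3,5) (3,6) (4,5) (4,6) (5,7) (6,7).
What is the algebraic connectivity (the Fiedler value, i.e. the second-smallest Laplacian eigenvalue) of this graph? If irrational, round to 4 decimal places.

3

With the vertex order [0, 1, 2, 3, 4, 5, 6, 7], the degrees are [3, 5, 3, 3, 3, 5, 5, 3], giving D = diag(3, 5, 3, 3, 3, 5, 5, 3) and L = D - A. Computing the eigenvalues of L and sorting gives [0, 3, 3, 3, 3, 5, 5, 8]. The Fiedler value lambda_2 = 3 is strictly positive, so the graph is connected. There is one zero in the spectrum, matching the 1 component. The eigenvalues sum to 30, which equals trace(L) = 2|E|.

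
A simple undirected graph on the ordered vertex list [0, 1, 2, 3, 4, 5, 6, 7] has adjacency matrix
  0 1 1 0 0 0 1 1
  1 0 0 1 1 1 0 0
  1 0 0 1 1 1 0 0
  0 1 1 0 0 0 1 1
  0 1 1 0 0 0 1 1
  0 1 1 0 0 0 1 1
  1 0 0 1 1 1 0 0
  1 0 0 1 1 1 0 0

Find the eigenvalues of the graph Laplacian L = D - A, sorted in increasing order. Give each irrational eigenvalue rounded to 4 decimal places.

[0, 4, 4, 4, 4, 4, 4, 8]

Reading degrees in the order [0, 1, 2, 3, 4, 5, 6, 7] gives [4, 4, 4, 4, 4, 4, 4, 4]; set D = diag(4, 4, 4, 4, 4, 4, 4, 4) and form L = D - A. Diagonalising L (or applying a numerical eigensolver to the 8x8 matrix) gives the spectrum above. There is one zero in the spectrum, matching the 1 component. The eigenvalues sum to 32, which equals trace(L) = 2|E|.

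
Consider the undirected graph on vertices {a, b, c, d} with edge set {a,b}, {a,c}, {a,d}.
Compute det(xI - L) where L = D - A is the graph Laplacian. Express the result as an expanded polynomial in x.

Each diagonal entry of L is the vertex degree and each off-diagonal entry is -1 where an edge is present, 0 otherwise; in the order [a, b, c, d] the diagonal is [3, 1, 1, 1]. The eigenvalues of L are [0, 1, 1, 4]; the characteristic polynomial is the product of (x - lambda_i), which multiplies out to x^4 - 6x^3 + 9x^2 - 4x. The constant term is 0 because L is singular (the all-ones vector lies in its kernel). The largest eigenvalue, 4, is at most the vertex count 4.

x^4 - 6x^3 + 9x^2 - 4x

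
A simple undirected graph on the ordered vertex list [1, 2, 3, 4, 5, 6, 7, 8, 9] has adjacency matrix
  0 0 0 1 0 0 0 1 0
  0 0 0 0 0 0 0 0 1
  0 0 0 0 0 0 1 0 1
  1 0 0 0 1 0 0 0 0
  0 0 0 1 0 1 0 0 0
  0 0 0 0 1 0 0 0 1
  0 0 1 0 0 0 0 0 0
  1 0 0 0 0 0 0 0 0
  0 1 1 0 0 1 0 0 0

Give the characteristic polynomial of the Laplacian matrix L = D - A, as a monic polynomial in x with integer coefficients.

Reading degrees in the order [1, 2, 3, 4, 5, 6, 7, 8, 9] gives [2, 1, 2, 2, 2, 2, 1, 1, 3]; set D = diag(2, 1, 2, 2, 2, 2, 1, 1, 3) and form L = D - A. L has integer entries, so p(x) = det(xI - L) has integer coefficients. Expanding the determinant yields x^9 - 16x^8 + 104x^7 - 354x^6 + 678x^5 - 730x^4 + 417x^3 - 110x^2 + 9x. Since p(0) = det(-L) = 0, x divides p(x). The eigenvalues sum to 16, which equals trace(L) = 2|E|.

x^9 - 16x^8 + 104x^7 - 354x^6 + 678x^5 - 730x^4 + 417x^3 - 110x^2 + 9x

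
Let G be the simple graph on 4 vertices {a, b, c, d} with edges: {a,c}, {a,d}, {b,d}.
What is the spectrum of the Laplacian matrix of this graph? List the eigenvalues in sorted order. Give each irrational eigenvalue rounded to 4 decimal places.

With the vertex order [a, b, c, d], the degrees are [2, 1, 1, 2], giving D = diag(2, 1, 1, 2) and L = D - A. The multiplicity of 0 as a Laplacian eigenvalue equals the number of connected components. The single zero eigenvalue shows the graph is connected. There is one zero in the spectrum, matching the 1 component. The largest eigenvalue, 3.4142, is at most the vertex count 4.

[0, 0.5858, 2, 3.4142]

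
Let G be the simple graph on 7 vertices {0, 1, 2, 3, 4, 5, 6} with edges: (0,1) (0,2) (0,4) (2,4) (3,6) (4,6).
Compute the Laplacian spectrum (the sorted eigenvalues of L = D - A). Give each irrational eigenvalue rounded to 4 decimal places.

Each diagonal entry of L is the vertex degree and each off-diagonal entry is -1 where an edge is present, 0 otherwise; in the order [0, 1, 2, 3, 4, 5, 6] the diagonal is [3, 1, 2, 1, 3, 0, 2]. Since every row of L sums to 0, the all-ones vector is in the kernel and 0 is an eigenvalue. The 2 zero eigenvalues correspond to the 2 connected components. There are 2 zeros in the spectrum, matching the 2 components.

[0, 0, 0.4131, 1.1369, 2.3595, 3.6977, 4.3928]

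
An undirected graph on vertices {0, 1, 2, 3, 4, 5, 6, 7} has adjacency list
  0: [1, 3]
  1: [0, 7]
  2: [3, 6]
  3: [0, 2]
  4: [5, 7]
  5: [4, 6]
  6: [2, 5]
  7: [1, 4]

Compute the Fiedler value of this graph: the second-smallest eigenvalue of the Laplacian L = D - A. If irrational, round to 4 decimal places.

0.5858

With the vertex order [0, 1, 2, 3, 4, 5, 6, 7], the degrees are [2, 2, 2, 2, 2, 2, 2, 2], giving D = diag(2, 2, 2, 2, 2, 2, 2, 2) and L = D - A. The smallest Laplacian eigenvalue is always 0. The next one, lambda_2 = 0.5858, measures how hard the graph is to disconnect: larger values mean better connectivity. The eigenvalues sum to 16, which equals trace(L) = 2|E|.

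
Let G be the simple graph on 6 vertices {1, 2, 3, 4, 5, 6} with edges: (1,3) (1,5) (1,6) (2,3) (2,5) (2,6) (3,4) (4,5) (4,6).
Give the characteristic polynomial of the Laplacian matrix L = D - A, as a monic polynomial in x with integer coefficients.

x^6 - 18x^5 + 126x^4 - 432x^3 + 729x^2 - 486x

Reading degrees in the order [1, 2, 3, 4, 5, 6] gives [3, 3, 3, 3, 3, 3]; set D = diag(3, 3, 3, 3, 3, 3) and form L = D - A. The eigenvalues of L are [0, 3, 3, 3, 3, 6]; the characteristic polynomial is the product of (x - lambda_i), which multiplies out to x^6 - 18x^5 + 126x^4 - 432x^3 + 729x^2 - 486x. The constant term is 0 because L is singular (the all-ones vector lies in its kernel). The eigenvalues sum to 18, which equals trace(L) = 2|E|. The largest eigenvalue, 6, is at most the vertex count 6.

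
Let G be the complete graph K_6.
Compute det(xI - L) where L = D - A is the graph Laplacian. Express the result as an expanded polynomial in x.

The graph has 6 vertices and degree multiset [5, 5, 5, 5, 5, 5]; D is the diagonal matrix of degrees and L = D - A. The eigenvalues of L are [0, 6, 6, 6, 6, 6]; the characteristic polynomial is the product of (x - lambda_i), which multiplies out to x^6 - 30x^5 + 360x^4 - 2160x^3 + 6480x^2 - 7776x. Since p(0) = det(-L) = 0, x divides p(x).

x^6 - 30x^5 + 360x^4 - 2160x^3 + 6480x^2 - 7776x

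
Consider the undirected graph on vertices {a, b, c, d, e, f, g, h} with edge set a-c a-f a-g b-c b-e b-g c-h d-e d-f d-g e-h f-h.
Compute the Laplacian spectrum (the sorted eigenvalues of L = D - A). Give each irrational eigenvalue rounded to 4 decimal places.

Reading degrees in the order [a, b, c, d, e, f, g, h] gives [3, 3, 3, 3, 3, 3, 3, 3]; set D = diag(3, 3, 3, 3, 3, 3, 3, 3) and form L = D - A. Diagonalising L (or applying a numerical eigensolver to the 8x8 matrix) gives the spectrum above. The single zero eigenvalue shows the graph is connected. The largest eigenvalue, 6, is at most the vertex count 8. The eigenvalues sum to 24, which equals trace(L) = 2|E|.

[0, 2, 2, 2, 4, 4, 4, 6]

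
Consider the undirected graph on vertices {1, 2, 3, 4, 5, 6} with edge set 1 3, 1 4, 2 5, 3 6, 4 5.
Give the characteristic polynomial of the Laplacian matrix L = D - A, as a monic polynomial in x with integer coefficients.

Reading degrees in the order [1, 2, 3, 4, 5, 6] gives [2, 1, 2, 2, 2, 1]; set D = diag(2, 1, 2, 2, 2, 1) and form L = D - A. Computing det(xI - L) by cofactor expansion (or equivalently via sum-over-permutations) gives x^6 - 10x^5 + 36x^4 - 56x^3 + 35x^2 - 6x. The constant term is 0 because L is singular (the all-ones vector lies in its kernel). The eigenvalues sum to 10, which equals trace(L) = 2|E|.

x^6 - 10x^5 + 36x^4 - 56x^3 + 35x^2 - 6x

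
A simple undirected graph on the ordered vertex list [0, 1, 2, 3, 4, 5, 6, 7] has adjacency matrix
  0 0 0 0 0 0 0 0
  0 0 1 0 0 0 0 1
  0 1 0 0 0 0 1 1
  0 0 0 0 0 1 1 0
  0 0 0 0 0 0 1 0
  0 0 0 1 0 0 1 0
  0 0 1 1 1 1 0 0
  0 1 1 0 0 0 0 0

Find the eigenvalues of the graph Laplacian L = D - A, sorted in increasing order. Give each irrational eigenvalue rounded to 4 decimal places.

[0, 0, 0.3983, 1, 3, 3, 3.3399, 5.2618]

Each diagonal entry of L is the vertex degree and each off-diagonal entry is -1 where an edge is present, 0 otherwise; in the order [0, 1, 2, 3, 4, 5, 6, 7] the diagonal is [0, 2, 3, 2, 1, 2, 4, 2]. The multiplicity of 0 as a Laplacian eigenvalue equals the number of connected components. The 2 zero eigenvalues correspond to the 2 connected components.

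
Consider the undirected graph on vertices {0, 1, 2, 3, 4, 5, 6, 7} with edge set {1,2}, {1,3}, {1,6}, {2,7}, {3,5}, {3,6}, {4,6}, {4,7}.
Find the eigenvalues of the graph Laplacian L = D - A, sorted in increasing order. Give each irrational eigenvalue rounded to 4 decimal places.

[0, 0, 0.5858, 1.5858, 1.5858, 3.4142, 4.4142, 4.4142]

With the vertex order [0, 1, 2, 3, 4, 5, 6, 7], the degrees are [0, 3, 2, 3, 2, 1, 3, 2], giving D = diag(0, 3, 2, 3, 2, 1, 3, 2) and L = D - A. Since every row of L sums to 0, the all-ones vector is in the kernel and 0 is an eigenvalue. The 2 zero eigenvalues correspond to the 2 connected components.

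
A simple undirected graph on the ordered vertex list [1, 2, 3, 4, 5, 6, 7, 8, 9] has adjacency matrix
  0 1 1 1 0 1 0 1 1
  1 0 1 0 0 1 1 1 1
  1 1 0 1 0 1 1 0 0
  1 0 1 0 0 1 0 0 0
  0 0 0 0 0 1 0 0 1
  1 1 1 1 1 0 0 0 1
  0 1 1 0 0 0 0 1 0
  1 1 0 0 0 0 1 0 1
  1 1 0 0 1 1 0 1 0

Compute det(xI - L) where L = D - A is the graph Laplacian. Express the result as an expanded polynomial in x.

x^9 - 40x^8 + 682x^7 - 6452x^6 + 36899x^5 - 130050x^4 + 274495x^3 - 315596x^2 + 150633x

With the vertex order [1, 2, 3, 4, 5, 6, 7, 8, 9], the degrees are [6, 6, 5, 3, 2, 6, 3, 4, 5], giving D = diag(6, 6, 5, 3, 2, 6, 3, 4, 5) and L = D - A. L has integer entries, so p(x) = det(xI - L) has integer coefficients. Expanding the determinant yields x^9 - 40x^8 + 682x^7 - 6452x^6 + 36899x^5 - 130050x^4 + 274495x^3 - 315596x^2 + 150633x. The constant term is 0 because L is singular (the all-ones vector lies in its kernel).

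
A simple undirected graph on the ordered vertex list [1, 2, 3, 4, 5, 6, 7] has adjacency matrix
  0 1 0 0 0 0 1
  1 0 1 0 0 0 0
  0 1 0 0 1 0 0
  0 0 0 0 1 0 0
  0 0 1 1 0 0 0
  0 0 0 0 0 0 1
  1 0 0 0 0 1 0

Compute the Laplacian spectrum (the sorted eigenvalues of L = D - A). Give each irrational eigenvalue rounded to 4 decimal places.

Reading degrees in the order [1, 2, 3, 4, 5, 6, 7] gives [2, 2, 2, 1, 2, 1, 2]; set D = diag(2, 2, 2, 1, 2, 1, 2) and form L = D - A. Since every row of L sums to 0, the all-ones vector is in the kernel and 0 is an eigenvalue. The single zero eigenvalue shows the graph is connected. There is one zero in the spectrum, matching the 1 component. By the matrix-tree theorem the graph has (1/7) * product of the nonzero eigenvalues = 1 spanning tree.

[0, 0.1981, 0.7530, 1.5550, 2.4450, 3.2470, 3.8019]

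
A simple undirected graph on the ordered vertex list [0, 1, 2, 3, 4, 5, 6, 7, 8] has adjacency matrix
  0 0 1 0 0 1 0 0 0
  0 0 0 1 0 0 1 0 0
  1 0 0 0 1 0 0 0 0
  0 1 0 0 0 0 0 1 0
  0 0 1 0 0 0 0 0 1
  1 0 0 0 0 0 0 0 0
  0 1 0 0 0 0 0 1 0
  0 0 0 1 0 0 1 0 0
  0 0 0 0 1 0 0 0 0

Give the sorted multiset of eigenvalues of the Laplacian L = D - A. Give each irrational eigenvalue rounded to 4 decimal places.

[0, 0, 0.3820, 1.3820, 2, 2, 2.6180, 3.6180, 4]

With the vertex order [0, 1, 2, 3, 4, 5, 6, 7, 8], the degrees are [2, 2, 2, 2, 2, 1, 2, 2, 1], giving D = diag(2, 2, 2, 2, 2, 1, 2, 2, 1) and L = D - A. L is symmetric positive semidefinite, so every eigenvalue is real and nonnegative. The 2 zero eigenvalues correspond to the 2 connected components. The eigenvalues sum to 16, which equals trace(L) = 2|E|.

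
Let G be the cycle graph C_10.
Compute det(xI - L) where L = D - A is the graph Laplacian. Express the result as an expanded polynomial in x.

The graph has 10 vertices and degree multiset [2, 2, 2, 2, 2, 2, 2, 2, 2, 2]; D is the diagonal matrix of degrees and L = D - A. Computing det(xI - L) by cofactor expansion (or equivalently via sum-over-permutations) gives x^10 - 20x^9 + 170x^8 - 800x^7 + 2275x^6 - 4004x^5 + 4290x^4 - 2640x^3 + 825x^2 - 100x. The coefficient of x^9 equals -trace(L) = -20, matching the sum of degrees. The eigenvalues sum to 20, which equals trace(L) = 2|E|.

x^10 - 20x^9 + 170x^8 - 800x^7 + 2275x^6 - 4004x^5 + 4290x^4 - 2640x^3 + 825x^2 - 100x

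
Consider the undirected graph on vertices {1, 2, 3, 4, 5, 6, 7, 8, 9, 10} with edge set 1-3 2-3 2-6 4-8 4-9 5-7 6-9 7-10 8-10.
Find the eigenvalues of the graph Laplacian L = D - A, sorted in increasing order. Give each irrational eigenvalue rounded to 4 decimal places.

[0, 0.0979, 0.3820, 0.8244, 1.3820, 2, 2.6180, 3.1756, 3.6180, 3.9021]

With the vertex order [1, 2, 3, 4, 5, 6, 7, 8, 9, 10], the degrees are [1, 2, 2, 2, 1, 2, 2, 2, 2, 2], giving D = diag(1, 2, 2, 2, 1, 2, 2, 2, 2, 2) and L = D - A. The multiplicity of 0 as a Laplacian eigenvalue equals the number of connected components. There is one zero in the spectrum, matching the 1 component. By the matrix-tree theorem the graph has (1/10) * product of the nonzero eigenvalues = 1 spanning tree.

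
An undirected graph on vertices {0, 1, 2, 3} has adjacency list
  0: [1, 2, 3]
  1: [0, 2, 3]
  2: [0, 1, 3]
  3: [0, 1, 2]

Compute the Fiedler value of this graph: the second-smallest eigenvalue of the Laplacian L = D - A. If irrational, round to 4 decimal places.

Each diagonal entry of L is the vertex degree and each off-diagonal entry is -1 where an edge is present, 0 otherwise; in the order [0, 1, 2, 3] the diagonal is [3, 3, 3, 3]. The smallest Laplacian eigenvalue is always 0. The next one, lambda_2 = 4, measures how hard the graph is to disconnect: larger values mean better connectivity. By the matrix-tree theorem the graph has (1/4) * product of the nonzero eigenvalues = 16 spanning trees.

4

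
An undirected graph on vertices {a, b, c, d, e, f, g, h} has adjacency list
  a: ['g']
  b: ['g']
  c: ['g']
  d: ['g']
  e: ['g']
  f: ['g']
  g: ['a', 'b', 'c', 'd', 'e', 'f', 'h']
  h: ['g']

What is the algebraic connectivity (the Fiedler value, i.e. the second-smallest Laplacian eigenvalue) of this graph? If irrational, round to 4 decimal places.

1

Reading degrees in the order [a, b, c, d, e, f, g, h] gives [1, 1, 1, 1, 1, 1, 7, 1]; set D = diag(1, 1, 1, 1, 1, 1, 7, 1) and form L = D - A. Computing the eigenvalues of L and sorting gives [0, 1, 1, 1, 1, 1, 1, 8]. The Fiedler value lambda_2 = 1 is strictly positive, so the graph is connected.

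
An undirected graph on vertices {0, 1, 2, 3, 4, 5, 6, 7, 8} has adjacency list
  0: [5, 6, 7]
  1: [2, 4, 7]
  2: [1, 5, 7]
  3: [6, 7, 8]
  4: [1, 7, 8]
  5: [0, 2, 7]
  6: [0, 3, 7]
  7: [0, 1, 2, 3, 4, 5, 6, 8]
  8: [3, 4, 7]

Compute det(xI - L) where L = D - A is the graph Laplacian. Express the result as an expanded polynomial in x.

With the vertex order [0, 1, 2, 3, 4, 5, 6, 7, 8], the degrees are [3, 3, 3, 3, 3, 3, 3, 8, 3], giving D = diag(3, 3, 3, 3, 3, 3, 3, 8, 3) and L = D - A. L has integer entries, so p(x) = det(xI - L) has integer coefficients. Expanding the determinant yields x^9 - 32x^8 + 428x^7 - 3136x^6 + 13786x^5 - 37232x^4 + 60276x^3 - 53424x^2 + 19845x. The coefficient of x^8 equals -trace(L) = -32, matching the sum of degrees. By the matrix-tree theorem the graph has (1/9) * product of the nonzero eigenvalues = 2205 spanning trees.

x^9 - 32x^8 + 428x^7 - 3136x^6 + 13786x^5 - 37232x^4 + 60276x^3 - 53424x^2 + 19845x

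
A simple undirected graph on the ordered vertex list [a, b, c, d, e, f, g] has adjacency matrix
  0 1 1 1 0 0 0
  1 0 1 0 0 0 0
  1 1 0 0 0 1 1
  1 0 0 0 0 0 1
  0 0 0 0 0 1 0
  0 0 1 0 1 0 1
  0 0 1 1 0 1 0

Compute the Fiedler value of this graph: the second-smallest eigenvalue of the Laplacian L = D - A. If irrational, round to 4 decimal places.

Reading degrees in the order [a, b, c, d, e, f, g] gives [3, 2, 4, 2, 1, 3, 3]; set D = diag(3, 2, 4, 2, 1, 3, 3) and form L = D - A. Computing the eigenvalues of L and sorting gives [0, 0.6656, 1.5858, 2.2580, 3.7420, 4.4142, 5.3344]. The Fiedler value lambda_2 = 0.6656 is strictly positive, so the graph is connected. By the matrix-tree theorem the graph has (1/7) * product of the nonzero eigenvalues = 30 spanning trees.

0.6656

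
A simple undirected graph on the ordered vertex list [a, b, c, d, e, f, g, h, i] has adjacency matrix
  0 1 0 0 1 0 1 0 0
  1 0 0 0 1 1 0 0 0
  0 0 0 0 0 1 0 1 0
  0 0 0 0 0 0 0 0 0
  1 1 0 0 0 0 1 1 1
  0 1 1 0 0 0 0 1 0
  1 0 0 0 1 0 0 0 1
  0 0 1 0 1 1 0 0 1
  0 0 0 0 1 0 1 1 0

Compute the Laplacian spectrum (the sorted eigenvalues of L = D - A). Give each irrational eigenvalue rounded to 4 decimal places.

Reading degrees in the order [a, b, c, d, e, f, g, h, i] gives [3, 3, 2, 0, 5, 3, 3, 4, 3]; set D = diag(3, 3, 2, 0, 5, 3, 3, 4, 3) and form L = D - A. Diagonalising L (or applying a numerical eigensolver to the 9x9 matrix) gives the spectrum above. The 2 zero eigenvalues correspond to the 2 connected components.

[0, 0, 1.0553, 2.0619, 3.0552, 4, 4.4532, 5.0618, 6.3125]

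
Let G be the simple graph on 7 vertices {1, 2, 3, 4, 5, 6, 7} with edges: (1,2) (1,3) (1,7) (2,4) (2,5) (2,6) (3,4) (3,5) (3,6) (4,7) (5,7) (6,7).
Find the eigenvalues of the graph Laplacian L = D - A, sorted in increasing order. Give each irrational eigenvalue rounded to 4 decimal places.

[0, 3, 3, 3, 4, 4, 7]

Reading degrees in the order [1, 2, 3, 4, 5, 6, 7] gives [3, 4, 4, 3, 3, 3, 4]; set D = diag(3, 4, 4, 3, 3, 3, 4) and form L = D - A. L is symmetric positive semidefinite, so every eigenvalue is real and nonnegative. There is one zero in the spectrum, matching the 1 component. By the matrix-tree theorem the graph has (1/7) * product of the nonzero eigenvalues = 432 spanning trees.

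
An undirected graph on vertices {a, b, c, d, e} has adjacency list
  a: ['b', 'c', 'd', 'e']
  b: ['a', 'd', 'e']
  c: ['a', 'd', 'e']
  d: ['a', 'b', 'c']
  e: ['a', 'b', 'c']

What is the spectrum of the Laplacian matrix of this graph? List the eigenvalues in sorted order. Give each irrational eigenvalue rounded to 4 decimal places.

[0, 3, 3, 5, 5]

Reading degrees in the order [a, b, c, d, e] gives [4, 3, 3, 3, 3]; set D = diag(4, 3, 3, 3, 3) and form L = D - A. Since every row of L sums to 0, the all-ones vector is in the kernel and 0 is an eigenvalue. The single zero eigenvalue shows the graph is connected. The largest eigenvalue, 5, is at most the vertex count 5.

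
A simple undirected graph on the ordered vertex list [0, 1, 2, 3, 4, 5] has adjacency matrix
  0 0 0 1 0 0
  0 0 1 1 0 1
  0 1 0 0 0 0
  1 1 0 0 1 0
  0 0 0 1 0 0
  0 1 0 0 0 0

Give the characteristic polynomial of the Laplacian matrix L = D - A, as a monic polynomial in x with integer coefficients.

Each diagonal entry of L is the vertex degree and each off-diagonal entry is -1 where an edge is present, 0 otherwise; in the order [0, 1, 2, 3, 4, 5] the diagonal is [1, 3, 1, 3, 1, 1]. L has integer entries, so p(x) = det(xI - L) has integer coefficients. Expanding the determinant yields x^6 - 10x^5 + 34x^4 - 48x^3 + 29x^2 - 6x. The coefficient of x^5 equals -trace(L) = -10, matching the sum of degrees. There is one zero in the spectrum, matching the 1 component.

x^6 - 10x^5 + 34x^4 - 48x^3 + 29x^2 - 6x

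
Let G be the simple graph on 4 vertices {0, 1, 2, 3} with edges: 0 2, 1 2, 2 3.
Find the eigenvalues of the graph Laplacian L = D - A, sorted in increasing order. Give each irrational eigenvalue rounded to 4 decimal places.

Each diagonal entry of L is the vertex degree and each off-diagonal entry is -1 where an edge is present, 0 otherwise; in the order [0, 1, 2, 3] the diagonal is [1, 1, 3, 1]. Diagonalising L (or applying a numerical eigensolver to the 4x4 matrix) gives the spectrum above. The single zero eigenvalue shows the graph is connected. By the matrix-tree theorem the graph has (1/4) * product of the nonzero eigenvalues = 1 spanning tree.

[0, 1, 1, 4]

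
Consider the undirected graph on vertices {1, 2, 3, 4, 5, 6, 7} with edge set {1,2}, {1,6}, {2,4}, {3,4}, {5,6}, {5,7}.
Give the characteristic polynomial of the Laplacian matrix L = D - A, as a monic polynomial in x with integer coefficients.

Each diagonal entry of L is the vertex degree and each off-diagonal entry is -1 where an edge is present, 0 otherwise; in the order [1, 2, 3, 4, 5, 6, 7] the diagonal is [2, 2, 1, 2, 2, 2, 1]. L has integer entries, so p(x) = det(xI - L) has integer coefficients. Expanding the determinant yields x^7 - 12x^6 + 55x^5 - 120x^4 + 126x^3 - 56x^2 + 7x. Since p(0) = det(-L) = 0, x divides p(x). The largest eigenvalue, 3.8019, is at most the vertex count 7.

x^7 - 12x^6 + 55x^5 - 120x^4 + 126x^3 - 56x^2 + 7x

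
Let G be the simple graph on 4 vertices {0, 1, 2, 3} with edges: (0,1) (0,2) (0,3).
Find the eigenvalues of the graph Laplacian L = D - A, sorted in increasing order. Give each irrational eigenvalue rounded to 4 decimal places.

Reading degrees in the order [0, 1, 2, 3] gives [3, 1, 1, 1]; set D = diag(3, 1, 1, 1) and form L = D - A. The multiplicity of 0 as a Laplacian eigenvalue equals the number of connected components. The single zero eigenvalue shows the graph is connected.

[0, 1, 1, 4]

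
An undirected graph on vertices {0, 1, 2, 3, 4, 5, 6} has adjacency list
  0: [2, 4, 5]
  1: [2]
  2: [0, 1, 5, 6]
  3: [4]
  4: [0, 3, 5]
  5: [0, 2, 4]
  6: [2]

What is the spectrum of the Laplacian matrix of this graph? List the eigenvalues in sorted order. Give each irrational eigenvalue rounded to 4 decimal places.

[0, 0.5140, 1, 1.3364, 3.8360, 4, 5.3136]

Each diagonal entry of L is the vertex degree and each off-diagonal entry is -1 where an edge is present, 0 otherwise; in the order [0, 1, 2, 3, 4, 5, 6] the diagonal is [3, 1, 4, 1, 3, 3, 1]. Since every row of L sums to 0, the all-ones vector is in the kernel and 0 is an eigenvalue. The eigenvalues sum to 16, which equals trace(L) = 2|E|. There is one zero in the spectrum, matching the 1 component.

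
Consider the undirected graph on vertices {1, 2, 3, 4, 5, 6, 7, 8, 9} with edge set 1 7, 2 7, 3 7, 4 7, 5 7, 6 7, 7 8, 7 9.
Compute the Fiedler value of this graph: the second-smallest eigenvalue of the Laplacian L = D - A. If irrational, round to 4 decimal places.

1

Reading degrees in the order [1, 2, 3, 4, 5, 6, 7, 8, 9] gives [1, 1, 1, 1, 1, 1, 8, 1, 1]; set D = diag(1, 1, 1, 1, 1, 1, 8, 1, 1) and form L = D - A. Computing the eigenvalues of L and sorting gives [0, 1, 1, 1, 1, 1, 1, 1, 9]. The Fiedler value lambda_2 = 1 is strictly positive, so the graph is connected. There is one zero in the spectrum, matching the 1 component.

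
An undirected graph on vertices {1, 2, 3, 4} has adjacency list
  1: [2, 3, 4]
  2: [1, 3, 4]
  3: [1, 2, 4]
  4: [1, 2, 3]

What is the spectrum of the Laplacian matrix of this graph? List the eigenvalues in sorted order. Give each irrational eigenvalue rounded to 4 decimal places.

[0, 4, 4, 4]

Each diagonal entry of L is the vertex degree and each off-diagonal entry is -1 where an edge is present, 0 otherwise; in the order [1, 2, 3, 4] the diagonal is [3, 3, 3, 3]. L is symmetric positive semidefinite, so every eigenvalue is real and nonnegative.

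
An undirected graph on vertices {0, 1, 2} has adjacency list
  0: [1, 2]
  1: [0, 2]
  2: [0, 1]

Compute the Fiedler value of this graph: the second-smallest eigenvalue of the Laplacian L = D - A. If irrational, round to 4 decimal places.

With the vertex order [0, 1, 2], the degrees are [2, 2, 2], giving D = diag(2, 2, 2) and L = D - A. Computing the eigenvalues of L and sorting gives [0, 3, 3]. The Fiedler value lambda_2 = 3 is strictly positive, so the graph is connected. The eigenvalues sum to 6, which equals trace(L) = 2|E|.

3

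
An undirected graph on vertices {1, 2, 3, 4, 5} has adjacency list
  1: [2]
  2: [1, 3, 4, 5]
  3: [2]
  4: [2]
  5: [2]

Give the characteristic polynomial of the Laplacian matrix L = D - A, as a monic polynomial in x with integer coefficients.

x^5 - 8x^4 + 18x^3 - 16x^2 + 5x

Each diagonal entry of L is the vertex degree and each off-diagonal entry is -1 where an edge is present, 0 otherwise; in the order [1, 2, 3, 4, 5] the diagonal is [1, 4, 1, 1, 1]. The eigenvalues of L are [0, 1, 1, 1, 5]; the characteristic polynomial is the product of (x - lambda_i), which multiplies out to x^5 - 8x^4 + 18x^3 - 16x^2 + 5x. The coefficient of x^4 equals -trace(L) = -8, matching the sum of degrees. By the matrix-tree theorem the graph has (1/5) * product of the nonzero eigenvalues = 1 spanning tree.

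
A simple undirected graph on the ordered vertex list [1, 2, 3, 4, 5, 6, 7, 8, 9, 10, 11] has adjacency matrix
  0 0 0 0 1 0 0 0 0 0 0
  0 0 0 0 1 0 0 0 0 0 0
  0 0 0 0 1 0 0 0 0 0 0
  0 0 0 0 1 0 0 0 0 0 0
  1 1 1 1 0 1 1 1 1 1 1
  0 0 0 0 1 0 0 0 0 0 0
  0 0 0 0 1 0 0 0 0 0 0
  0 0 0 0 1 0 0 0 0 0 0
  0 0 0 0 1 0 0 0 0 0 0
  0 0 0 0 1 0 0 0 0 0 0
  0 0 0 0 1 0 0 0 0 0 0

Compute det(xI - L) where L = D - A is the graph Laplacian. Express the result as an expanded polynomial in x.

x^11 - 20x^10 + 135x^9 - 480x^8 + 1050x^7 - 1512x^6 + 1470x^5 - 960x^4 + 405x^3 - 100x^2 + 11x

With the vertex order [1, 2, 3, 4, 5, 6, 7, 8, 9, 10, 11], the degrees are [1, 1, 1, 1, 10, 1, 1, 1, 1, 1, 1], giving D = diag(1, 1, 1, 1, 10, 1, 1, 1, 1, 1, 1) and L = D - A. The eigenvalues of L are [0, 1, 1, 1, 1, 1, 1, 1, 1, 1, 11]; the characteristic polynomial is the product of (x - lambda_i), which multiplies out to x^11 - 20x^10 + 135x^9 - 480x^8 + 1050x^7 - 1512x^6 + 1470x^5 - 960x^4 + 405x^3 - 100x^2 + 11x. Since p(0) = det(-L) = 0, x divides p(x). There is one zero in the spectrum, matching the 1 component.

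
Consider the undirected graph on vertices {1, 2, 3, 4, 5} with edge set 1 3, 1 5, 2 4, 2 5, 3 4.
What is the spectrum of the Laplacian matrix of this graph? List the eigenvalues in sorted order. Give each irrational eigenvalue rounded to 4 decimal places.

[0, 1.3820, 1.3820, 3.6180, 3.6180]

With the vertex order [1, 2, 3, 4, 5], the degrees are [2, 2, 2, 2, 2], giving D = diag(2, 2, 2, 2, 2) and L = D - A. The multiplicity of 0 as a Laplacian eigenvalue equals the number of connected components. There is one zero in the spectrum, matching the 1 component.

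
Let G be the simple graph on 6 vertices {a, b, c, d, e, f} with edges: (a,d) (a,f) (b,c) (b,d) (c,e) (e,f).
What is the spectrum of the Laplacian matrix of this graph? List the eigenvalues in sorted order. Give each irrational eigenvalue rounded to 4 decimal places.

Reading degrees in the order [a, b, c, d, e, f] gives [2, 2, 2, 2, 2, 2]; set D = diag(2, 2, 2, 2, 2, 2) and form L = D - A. L is symmetric positive semidefinite, so every eigenvalue is real and nonnegative. The eigenvalues sum to 12, which equals trace(L) = 2|E|.

[0, 1, 1, 3, 3, 4]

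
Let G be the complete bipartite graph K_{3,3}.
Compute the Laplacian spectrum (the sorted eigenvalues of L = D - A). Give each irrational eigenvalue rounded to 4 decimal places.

The graph has 6 vertices and degree multiset [3, 3, 3, 3, 3, 3]; D is the diagonal matrix of degrees and L = D - A. L is symmetric positive semidefinite, so every eigenvalue is real and nonnegative. The single zero eigenvalue shows the graph is connected. There is one zero in the spectrum, matching the 1 component. By the matrix-tree theorem the graph has (1/6) * product of the nonzero eigenvalues = 81 spanning trees.

[0, 3, 3, 3, 3, 6]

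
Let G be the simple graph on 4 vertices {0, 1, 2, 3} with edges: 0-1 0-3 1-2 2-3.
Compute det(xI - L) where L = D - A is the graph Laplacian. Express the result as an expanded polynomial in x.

With the vertex order [0, 1, 2, 3], the degrees are [2, 2, 2, 2], giving D = diag(2, 2, 2, 2) and L = D - A. Computing det(xI - L) by cofactor expansion (or equivalently via sum-over-permutations) gives x^4 - 8x^3 + 20x^2 - 16x. The coefficient of x^3 equals -trace(L) = -8, matching the sum of degrees. The eigenvalues sum to 8, which equals trace(L) = 2|E|. By the matrix-tree theorem the graph has (1/4) * product of the nonzero eigenvalues = 4 spanning trees.

x^4 - 8x^3 + 20x^2 - 16x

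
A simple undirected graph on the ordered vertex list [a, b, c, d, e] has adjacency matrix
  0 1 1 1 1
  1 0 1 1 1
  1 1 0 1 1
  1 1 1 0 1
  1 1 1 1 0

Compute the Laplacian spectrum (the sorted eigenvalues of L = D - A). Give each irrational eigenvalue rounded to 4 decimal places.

Reading degrees in the order [a, b, c, d, e] gives [4, 4, 4, 4, 4]; set D = diag(4, 4, 4, 4, 4) and form L = D - A. The multiplicity of 0 as a Laplacian eigenvalue equals the number of connected components. The eigenvalues sum to 20, which equals trace(L) = 2|E|. By the matrix-tree theorem the graph has (1/5) * product of the nonzero eigenvalues = 125 spanning trees.

[0, 5, 5, 5, 5]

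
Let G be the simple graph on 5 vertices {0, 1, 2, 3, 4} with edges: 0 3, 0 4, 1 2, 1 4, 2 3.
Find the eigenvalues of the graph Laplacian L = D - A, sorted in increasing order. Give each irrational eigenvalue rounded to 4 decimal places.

[0, 1.3820, 1.3820, 3.6180, 3.6180]

Reading degrees in the order [0, 1, 2, 3, 4] gives [2, 2, 2, 2, 2]; set D = diag(2, 2, 2, 2, 2) and form L = D - A. The multiplicity of 0 as a Laplacian eigenvalue equals the number of connected components. The single zero eigenvalue shows the graph is connected. The eigenvalues sum to 10, which equals trace(L) = 2|E|.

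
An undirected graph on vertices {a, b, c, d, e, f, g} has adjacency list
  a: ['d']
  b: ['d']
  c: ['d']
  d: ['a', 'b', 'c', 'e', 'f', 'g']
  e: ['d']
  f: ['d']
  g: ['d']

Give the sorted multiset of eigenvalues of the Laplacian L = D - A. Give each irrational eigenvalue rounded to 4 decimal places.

[0, 1, 1, 1, 1, 1, 7]

With the vertex order [a, b, c, d, e, f, g], the degrees are [1, 1, 1, 6, 1, 1, 1], giving D = diag(1, 1, 1, 6, 1, 1, 1) and L = D - A. The multiplicity of 0 as a Laplacian eigenvalue equals the number of connected components. The single zero eigenvalue shows the graph is connected. There is one zero in the spectrum, matching the 1 component. By the matrix-tree theorem the graph has (1/7) * product of the nonzero eigenvalues = 1 spanning tree.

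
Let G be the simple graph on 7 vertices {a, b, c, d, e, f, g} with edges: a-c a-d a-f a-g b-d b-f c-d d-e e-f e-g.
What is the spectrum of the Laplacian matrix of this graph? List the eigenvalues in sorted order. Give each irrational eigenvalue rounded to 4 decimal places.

[0, 1.4859, 1.5858, 3, 3.4280, 4.4142, 6.0861]

Reading degrees in the order [a, b, c, d, e, f, g] gives [4, 2, 2, 4, 3, 3, 2]; set D = diag(4, 2, 2, 4, 3, 3, 2) and form L = D - A. Diagonalising L (or applying a numerical eigensolver to the 7x7 matrix) gives the spectrum above.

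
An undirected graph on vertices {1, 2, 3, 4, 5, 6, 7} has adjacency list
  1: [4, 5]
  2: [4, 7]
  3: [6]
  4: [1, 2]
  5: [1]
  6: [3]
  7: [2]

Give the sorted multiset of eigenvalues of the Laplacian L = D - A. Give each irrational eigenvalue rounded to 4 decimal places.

[0, 0, 0.3820, 1.3820, 2, 2.6180, 3.6180]

With the vertex order [1, 2, 3, 4, 5, 6, 7], the degrees are [2, 2, 1, 2, 1, 1, 1], giving D = diag(2, 2, 1, 2, 1, 1, 1) and L = D - A. L is symmetric positive semidefinite, so every eigenvalue is real and nonnegative. The 2 zero eigenvalues correspond to the 2 connected components. The largest eigenvalue, 3.6180, is at most the vertex count 7.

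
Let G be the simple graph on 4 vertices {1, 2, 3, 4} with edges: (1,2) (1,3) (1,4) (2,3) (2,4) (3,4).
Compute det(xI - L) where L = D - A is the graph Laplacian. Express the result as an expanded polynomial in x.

x^4 - 12x^3 + 48x^2 - 64x

With the vertex order [1, 2, 3, 4], the degrees are [3, 3, 3, 3], giving D = diag(3, 3, 3, 3) and L = D - A. L has integer entries, so p(x) = det(xI - L) has integer coefficients. Expanding the determinant yields x^4 - 12x^3 + 48x^2 - 64x. Since p(0) = det(-L) = 0, x divides p(x). The eigenvalues sum to 12, which equals trace(L) = 2|E|. By the matrix-tree theorem the graph has (1/4) * product of the nonzero eigenvalues = 16 spanning trees.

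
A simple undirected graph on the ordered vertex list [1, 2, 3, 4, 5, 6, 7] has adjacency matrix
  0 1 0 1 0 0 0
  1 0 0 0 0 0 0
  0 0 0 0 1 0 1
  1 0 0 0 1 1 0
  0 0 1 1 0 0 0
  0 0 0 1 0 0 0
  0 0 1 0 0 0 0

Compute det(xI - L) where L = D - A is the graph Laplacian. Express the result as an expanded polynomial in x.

x^7 - 12x^6 + 54x^5 - 114x^4 + 115x^3 - 50x^2 + 7x

With the vertex order [1, 2, 3, 4, 5, 6, 7], the degrees are [2, 1, 2, 3, 2, 1, 1], giving D = diag(2, 1, 2, 3, 2, 1, 1) and L = D - A. Computing det(xI - L) by cofactor expansion (or equivalently via sum-over-permutations) gives x^7 - 12x^6 + 54x^5 - 114x^4 + 115x^3 - 50x^2 + 7x. The constant term is 0 because L is singular (the all-ones vector lies in its kernel). The eigenvalues sum to 12, which equals trace(L) = 2|E|. The largest eigenvalue, 4.3342, is at most the vertex count 7.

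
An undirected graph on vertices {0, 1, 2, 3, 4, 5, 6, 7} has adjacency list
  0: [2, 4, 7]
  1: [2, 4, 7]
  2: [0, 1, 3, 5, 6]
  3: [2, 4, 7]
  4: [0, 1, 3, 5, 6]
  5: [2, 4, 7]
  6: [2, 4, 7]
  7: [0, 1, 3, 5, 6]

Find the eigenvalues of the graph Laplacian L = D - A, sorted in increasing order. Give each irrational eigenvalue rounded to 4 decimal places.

Each diagonal entry of L is the vertex degree and each off-diagonal entry is -1 where an edge is present, 0 otherwise; in the order [0, 1, 2, 3, 4, 5, 6, 7] the diagonal is [3, 3, 5, 3, 5, 3, 3, 5]. The multiplicity of 0 as a Laplacian eigenvalue equals the number of connected components. The single zero eigenvalue shows the graph is connected. The eigenvalues sum to 30, which equals trace(L) = 2|E|.

[0, 3, 3, 3, 3, 5, 5, 8]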